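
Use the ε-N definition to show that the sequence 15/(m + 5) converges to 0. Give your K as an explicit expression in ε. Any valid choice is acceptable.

Let ε > 0. For m ≥ 1, |15/(m + 5) − 0| = 15/(m + 5) ≤ 15/m.
We need 15/m < ε, i.e. m > 15/ε.
Take K = 15/ε. If m > K then |15/(m + 5)| ≤ 15/m < ε.

K = 15/ε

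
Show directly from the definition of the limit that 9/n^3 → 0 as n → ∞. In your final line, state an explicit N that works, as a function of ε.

Fix ε > 0. For n ≥ 1, |9/n^3 − 0| = 9/n^3.
9/n^3 < ε ⇔ n^3 > 9/ε ⇔ n > (9/ε)^{1/3}.
Take N = (9/ε)^{1/3}. Then n > N implies 9/n^3 < ε.

N = (9/ε)^{1/3}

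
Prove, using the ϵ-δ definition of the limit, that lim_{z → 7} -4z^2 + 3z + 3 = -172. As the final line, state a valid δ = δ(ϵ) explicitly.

δ = min(2, ϵ/61)

Let ϵ > 0 be given. We want δ > 0 such that 0 < |z − 7| < δ implies |(-4z^2 + 3z + 3) + 172| < ϵ.
(-4z^2 + 3z + 3) + 172 = -4z^2 + 3z + 175 = (z − 7)(-4z - 25).
So |(-4z^2 + 3z + 3) + 172| = |z − 7|·|-4z - 25|.
Require δ ≤ 2. Then |z − 7| < 2 gives |z| < 9, and by the triangle inequality |-4z - 25| ≤ 4·9 + 25 = 61.
Hence |(-4z^2 + 3z + 3) + 172| ≤ 61|z − 7| < ϵ provided |z − 7| < ϵ/61.
Take δ = min(2, ϵ/61). Then 0 < |z − 7| < δ gives both |z − 7| < 2 and |z − 7| < ϵ/61, so |(-4z^2 + 3z + 3) + 172| < ϵ.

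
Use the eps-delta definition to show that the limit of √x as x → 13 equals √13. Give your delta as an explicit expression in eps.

Suppose eps > 0. We want delta > 0 such that 0 < |x − 13| < delta implies |√x − √13| < eps.
Multiplying by the conjugate, |√x − √13| = |x − 13|/(√x + √13).
Restrict delta ≤ 13 so that |x − 13| < 13 forces x > 0, and then √x + √13 > √13.
Hence |√x − √13| < |x − 13|/√13, which is < eps once |x − 13| < √13·eps.
Take delta = min(13, √13·eps). If 0 < |x − 13| < delta then x > 0 and |√x − √13| < |x − 13|/√13 < eps.

delta = min(13, √13·eps)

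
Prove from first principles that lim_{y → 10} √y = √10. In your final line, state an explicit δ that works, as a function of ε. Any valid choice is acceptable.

δ = min(10, √10·ε)

Let ε > 0. We want δ > 0 such that 0 < |y − 10| < δ implies |√y − √10| < ε.
Multiplying by the conjugate, |√y − √10| = |y − 10|/(√y + √10).
Restrict δ ≤ 10 so that |y − 10| < 10 forces y > 0, and then √y + √10 > √10.
Hence |√y − √10| < |y − 10|/√10, which is < ε once |y − 10| < √10·ε.
Take δ = min(10, √10·ε). If 0 < |y − 10| < δ then y > 0 and |√y − √10| < |y − 10|/√10 < ε.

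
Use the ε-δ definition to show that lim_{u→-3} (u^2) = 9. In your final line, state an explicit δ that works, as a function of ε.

δ = min(2, ε/8)

Suppose ε > 0. We seek δ > 0 with 0 < |u + 3| < δ ⇒ |u^2 − 9| < ε.
Factor: u^2 − 9 = (u + 3)(u - 3), so |u^2 − 9| = |u + 3|·|u - 3|.
Restrict δ ≤ 2. Then |u + 3| < 2 gives |u| < 5, so by the triangle inequality |u - 3| ≤ 5 + 3 = 8.
Hence |u^2 − 9| ≤ 8|u + 3|, which is < ε once |u + 3| < ε/8.
Take δ = min(2, ε/8). If 0 < |u + 3| < δ then both bounds hold and |u^2 − 9| ≤ 8|u + 3| < 8·(ε/8) = ε.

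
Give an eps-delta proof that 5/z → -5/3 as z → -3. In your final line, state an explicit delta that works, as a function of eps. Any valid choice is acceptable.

delta = min(3/2, (9/10)eps)

Fix eps > 0. We seek delta > 0 such that 0 < |z + 3| < delta implies |5/z + 5/3| < eps.
|5/z + 5/3| = 5·|-3 − z|/(3·|z|) = 5|z + 3|/(3|z|).
Restrict delta ≤ 3/2. Then |z + 3| < 3/2 gives |z| > 3/2, so 3|z| > 9/2.
Then |5/z + 5/3| < 5|z + 3|/(9/2), which is < eps when |z + 3| < (9/10)eps.
Take delta = min(3/2, (9/10)eps). Then 0 < |z + 3| < delta gives both |z + 3| < 3/2 and |z + 3| < (9/10)eps, so |5/z + 5/3| < eps.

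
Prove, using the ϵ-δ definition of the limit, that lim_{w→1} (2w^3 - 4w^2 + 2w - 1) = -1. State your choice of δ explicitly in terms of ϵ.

δ = min(1, ϵ/12)

Let ϵ > 0 be given. We want δ > 0 such that 0 < |w − 1| < δ implies |(2w^3 - 4w^2 + 2w - 1) + 1| < ϵ.
(2w^3 - 4w^2 + 2w - 1) + 1 = 2w^3 - 4w^2 + 2w = (w − 1)(2w^2 - 2w).
So |(2w^3 - 4w^2 + 2w - 1) + 1| = |w − 1|·|2w^2 - 2w|.
Require δ ≤ 1. Then |w − 1| < 1 gives |w| < 2, and by the triangle inequality |2w^2 - 2w| ≤ 2·2^2 + 2·2 = 12.
Hence |(2w^3 - 4w^2 + 2w - 1) + 1| ≤ 12|w − 1| < ϵ provided |w − 1| < ϵ/12.
Take δ = min(1, ϵ/12). Then 0 < |w − 1| < δ gives both |w − 1| < 1 and |w − 1| < ϵ/12, so |(2w^3 - 4w^2 + 2w - 1) + 1| < ϵ.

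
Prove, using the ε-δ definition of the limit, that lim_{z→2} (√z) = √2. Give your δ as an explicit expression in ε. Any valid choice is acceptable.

δ = min(2, √2·ε)

Let ε > 0. We want δ > 0 such that 0 < |z − 2| < δ implies |√z − √2| < ε.
Multiplying by the conjugate, |√z − √2| = |z − 2|/(√z + √2).
Restrict δ ≤ 2 so that |z − 2| < 2 forces z > 0, and then √z + √2 > √2.
Hence |√z − √2| < |z − 2|/√2, which is < ε once |z − 2| < √2·ε.
Take δ = min(2, √2·ε). If 0 < |z − 2| < δ then z > 0 and |√z − √2| < |z − 2|/√2 < ε.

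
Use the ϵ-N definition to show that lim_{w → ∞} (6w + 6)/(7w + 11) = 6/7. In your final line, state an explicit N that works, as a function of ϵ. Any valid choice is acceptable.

N = (24/49)/ϵ

Fix ϵ > 0. We seek N > 0 such that w > N implies |(6w + 6)/(7w + 11) − (6/7)| < ϵ.
(6w + 6)/(7w + 11) − (6/7) = (7(6w + 6) − 6(7w + 11)) / (7(7w + 11)) = -24/(7(7w + 11)).
For w > 0 we have 7w + 11 > 7w, so |(6w + 6)/(7w + 11) − (6/7)| = 24/(7(7w + 11)) < 24/(7·7w) = (24/49)/w.
Thus |(6w + 6)/(7w + 11) − (6/7)| < ϵ whenever w > (24/49)/ϵ.
Take N = (24/49)/ϵ. If w > N then |(6w + 6)/(7w + 11) − (6/7)| < (24/49)/w < ϵ.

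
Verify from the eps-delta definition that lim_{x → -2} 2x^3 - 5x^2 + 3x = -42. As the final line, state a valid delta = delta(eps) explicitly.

delta = min(1, eps/66)

Let eps > 0. We want delta > 0 such that 0 < |x + 2| < delta implies |(2x^3 - 5x^2 + 3x) + 42| < eps.
(2x^3 - 5x^2 + 3x) + 42 = 2x^3 - 5x^2 + 3x + 42 = (x + 2)(2x^2 - 9x + 21).
So |(2x^3 - 5x^2 + 3x) + 42| = |x + 2|·|2x^2 - 9x + 21|.
Assume first that |x + 2| < 1, so |x| < 3. Then |2x^2 - 9x + 21| ≤ 2·3^2 + 9·3 + 21 = 66.
Hence |(2x^3 - 5x^2 + 3x) + 42| ≤ 66|x + 2| < eps provided |x + 2| < eps/66.
Choosing delta = min(1, eps/66) ensures both conditions, hence |(2x^3 - 5x^2 + 3x) + 42| < eps.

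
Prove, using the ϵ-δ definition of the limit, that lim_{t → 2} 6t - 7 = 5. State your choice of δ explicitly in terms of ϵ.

δ = ϵ/6

Fix ϵ > 0. We need δ > 0 so that 0 < |t − 2| < δ implies |(6t - 7) − 5| < ϵ.
|(6t - 7) − 5| = |6t - 12| = 6|t − 2|.
Thus it suffices that |t − 2| < ϵ/6.
Take δ = ϵ/6. If 0 < |t − 2| < δ then |(6t - 7) − 5| = 6|t − 2| < 6·(ϵ/6) = ϵ.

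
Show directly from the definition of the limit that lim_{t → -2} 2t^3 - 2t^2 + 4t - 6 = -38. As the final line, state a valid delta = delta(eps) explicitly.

delta = min(1, eps/52)

Suppose eps > 0. We want delta > 0 such that 0 < |t + 2| < delta implies |(2t^3 - 2t^2 + 4t - 6) + 38| < eps.
(2t^3 - 2t^2 + 4t - 6) + 38 = 2t^3 - 2t^2 + 4t + 32 = (t + 2)(2t^2 - 6t + 16).
So |(2t^3 - 2t^2 + 4t - 6) + 38| = |t + 2|·|2t^2 - 6t + 16|.
Assume first that |t + 2| < 1, so |t| < 3. Then |2t^2 - 6t + 16| ≤ 2·3^2 + 6·3 + 16 = 52.
Hence |(2t^3 - 2t^2 + 4t - 6) + 38| ≤ 52|t + 2| < eps provided |t + 2| < eps/52.
Choosing delta = min(1, eps/52) ensures both conditions, hence |(2t^3 - 2t^2 + 4t - 6) + 38| < eps.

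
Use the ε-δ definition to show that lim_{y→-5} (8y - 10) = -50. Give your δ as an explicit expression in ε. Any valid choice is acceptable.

Fix ε > 0. We need δ > 0 so that 0 < |y + 5| < δ implies |(8y - 10) + 50| < ε.
|(8y - 10) + 50| = |8y + 40| = 8|y + 5|.
So 8|y + 5| < ε exactly when |y + 5| < ε/8.
Take δ = ε/8. If 0 < |y + 5| < δ then |(8y - 10) + 50| = 8|y + 5| < 8·(ε/8) = ε.

δ = ε/8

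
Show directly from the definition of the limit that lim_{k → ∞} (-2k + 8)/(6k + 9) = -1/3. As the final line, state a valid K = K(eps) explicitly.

Fix eps > 0. For k ≥ 1, |(-2k + 8)/(6k + 9) + 1/3| = |66|/(6(6k + 9)) = 66/(6(6k + 9)).
Since 6k + 9 ≥ 6k for k ≥ 1, this is ≤ 66/(6·6k) = (11/6)/k.
So |(-2k + 8)/(6k + 9) + 1/3| < eps whenever k > (11/6)/eps.
Take K = (11/6)/eps. If k > K then |(-2k + 8)/(6k + 9) + 1/3| ≤ (11/6)/k < eps.

K = (11/6)/eps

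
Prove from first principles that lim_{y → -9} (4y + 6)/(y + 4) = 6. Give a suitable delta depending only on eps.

delta = min(5/2, (5/4)eps)

Suppose eps > 0. We want delta > 0 with 0 < |y + 9| < delta ⇒ |(4y + 6)/(y + 4) − 6| < eps.
Combining over a common denominator, (4y + 6)/(y + 4) − 6 = [(4y + 6)·(-5) − (-30)·(y + 4)] / [(-5)·(y + 4)] = 10(y + 9) / ((-5)(y + 4)).
So |(4y + 6)/(y + 4) − 6| = 10|y + 9| / (5·|y + 4|).
Require delta ≤ 5/2, so |y + 4| ≥ |-5| − |y + 9| > 5 − 5/2 = 5/2.
Hence |(4y + 6)/(y + 4) − 6| < 10|y + 9|/(5·(5/2)) = (4/5)|y + 9|, which is < eps once |y + 9| < (5/4)eps.
Take delta = min(5/2, (5/4)eps). Then 0 < |y + 9| < delta forces both bounds, so |(4y + 6)/(y + 4) − 6| < eps.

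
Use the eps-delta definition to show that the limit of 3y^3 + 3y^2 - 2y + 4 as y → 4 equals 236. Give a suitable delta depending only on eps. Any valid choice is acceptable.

Let eps > 0 be given. We want delta > 0 such that 0 < |y − 4| < delta implies |(3y^3 + 3y^2 - 2y + 4) − 236| < eps.
(3y^3 + 3y^2 - 2y + 4) − 236 = 3y^3 + 3y^2 - 2y - 232 = (y − 4)(3y^2 + 15y + 58).
So |(3y^3 + 3y^2 - 2y + 4) − 236| = |y − 4|·|3y^2 + 15y + 58|.
Require delta ≤ 1. Then |y − 4| < 1 gives |y| < 5, and by the triangle inequality |3y^2 + 15y + 58| ≤ 3·5^2 + 15·5 + 58 = 208.
Hence |(3y^3 + 3y^2 - 2y + 4) − 236| ≤ 208|y − 4| < eps provided |y − 4| < eps/208.
Choosing delta = min(1, eps/208) ensures both conditions, hence |(3y^3 + 3y^2 - 2y + 4) − 236| < eps.

delta = min(1, eps/208)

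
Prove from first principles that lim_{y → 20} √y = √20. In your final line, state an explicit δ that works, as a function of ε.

δ = min(20, √20·ε)

Let ε > 0. We want δ > 0 such that 0 < |y − 20| < δ implies |√y − √20| < ε.
Rationalise: √y − √20 = (y − 20)/(√y + √20), so |√y − √20| = |y − 20|/(√y + √20).
Restrict δ ≤ 20 so that |y − 20| < 20 forces y > 0, and then √y + √20 > √20.
Hence |√y − √20| < |y − 20|/√20, which is < ε once |y − 20| < √20·ε.
Take δ = min(20, √20·ε). If 0 < |y − 20| < δ then y > 0 and |√y − √20| < |y − 20|/√20 < ε.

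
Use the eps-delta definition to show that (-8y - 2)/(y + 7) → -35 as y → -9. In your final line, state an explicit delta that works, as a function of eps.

delta = min(1, (1/27)eps)

Let eps > 0 be given. We want delta > 0 with 0 < |y + 9| < delta ⇒ |(-8y - 2)/(y + 7) + 35| < eps.
Combining over a common denominator, (-8y - 2)/(y + 7) + 35 = [(-8y - 2)·(-2) − 70·(y + 7)] / [(-2)·(y + 7)] = -54(y + 9) / ((-2)(y + 7)).
So |(-8y - 2)/(y + 7) + 35| = 54|y + 9| / (2·|y + 7|).
Restrict delta ≤ 1. Then |y + 9| < 1 gives |y + 7| = |(y + 9) + (-2)| ≥ 2 − 1 = 1.
Hence |(-8y - 2)/(y + 7) + 35| < 54|y + 9|/(2·1) = 27|y + 9|, which is < eps once |y + 9| < (1/27)eps.
Take delta = min(1, (1/27)eps). Then 0 < |y + 9| < delta forces both bounds, so |(-8y - 2)/(y + 7) + 35| < eps.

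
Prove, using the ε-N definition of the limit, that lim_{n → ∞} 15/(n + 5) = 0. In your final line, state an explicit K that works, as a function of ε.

K = 15/ε

Fix ε > 0. For n ≥ 1, |15/(n + 5) − 0| = 15/(n + 5) ≤ 15/n.
We need 15/n < ε, i.e. n > 15/ε.
Take K = 15/ε. If n > K then |15/(n + 5)| ≤ 15/n < ε.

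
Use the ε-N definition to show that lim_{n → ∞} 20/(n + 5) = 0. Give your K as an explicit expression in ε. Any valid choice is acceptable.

K = 20/ε

Let ε > 0. For n ≥ 1, |20/(n + 5) − 0| = 20/(n + 5) ≤ 20/n.
We need 20/n < ε, i.e. n > 20/ε.
Take K = 20/ε. If n > K then |20/(n + 5)| ≤ 20/n < ε.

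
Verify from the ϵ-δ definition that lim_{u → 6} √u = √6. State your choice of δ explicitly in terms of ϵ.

δ = min(6, √6·ϵ)

Let ϵ > 0 be given. We want δ > 0 such that 0 < |u − 6| < δ implies |√u − √6| < ϵ.
Rationalise: √u − √6 = (u − 6)/(√u + √6), so |√u − √6| = |u − 6|/(√u + √6).
Restrict δ ≤ 6 so that |u − 6| < 6 forces u > 0, and then √u + √6 > √6.
Hence |√u − √6| < |u − 6|/√6, which is < ϵ once |u − 6| < √6·ϵ.
Take δ = min(6, √6·ϵ). If 0 < |u − 6| < δ then u > 0 and |√u − √6| < |u − 6|/√6 < ϵ.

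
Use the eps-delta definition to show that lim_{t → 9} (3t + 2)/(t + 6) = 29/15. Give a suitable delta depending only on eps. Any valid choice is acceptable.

Let eps > 0 be given. We want delta > 0 with 0 < |t − 9| < delta ⇒ |(3t + 2)/(t + 6) − (29/15)| < eps.
Combining over a common denominator, (3t + 2)/(t + 6) − (29/15) = [(3t + 2)·15 − 29·(t + 6)] / [15·(t + 6)] = 16(t − 9) / (15(t + 6)).
So |(3t + 2)/(t + 6) − (29/15)| = 16|t − 9| / (15·|t + 6|).
Restrict delta ≤ 15/2. Then |t − 9| < 15/2 gives |t + 6| = |(t − 9) + 15| ≥ 15 − 15/2 = 15/2.
Hence |(3t + 2)/(t + 6) − (29/15)| < 16|t − 9|/(15·(15/2)) = (32/225)|t − 9|, which is < eps once |t − 9| < (225/32)eps.
Take delta = min(15/2, (225/32)eps). Then 0 < |t − 9| < delta forces both bounds, so |(3t + 2)/(t + 6) − (29/15)| < eps.

delta = min(15/2, (225/32)eps)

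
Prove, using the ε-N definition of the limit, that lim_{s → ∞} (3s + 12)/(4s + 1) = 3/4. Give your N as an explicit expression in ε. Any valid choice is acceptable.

N = (45/16)/ε

Fix ε > 0. We seek N > 0 such that s > N implies |(3s + 12)/(4s + 1) − (3/4)| < ε.
(3s + 12)/(4s + 1) − (3/4) = (4(3s + 12) − 3(4s + 1)) / (4(4s + 1)) = 45/(4(4s + 1)).
For s > 0 we have 4s + 1 > 4s, so |(3s + 12)/(4s + 1) − (3/4)| = 45/(4(4s + 1)) < 45/(4·4s) = (45/16)/s.
Thus |(3s + 12)/(4s + 1) − (3/4)| < ε whenever s > (45/16)/ε.
Take N = (45/16)/ε. If s > N then |(3s + 12)/(4s + 1) − (3/4)| < (45/16)/s < ε.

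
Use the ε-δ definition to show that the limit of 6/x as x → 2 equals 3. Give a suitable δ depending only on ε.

δ = min(1, (1/3)ε)

Let ε > 0 be given. We seek δ > 0 such that 0 < |x − 2| < δ implies |6/x − 3| < ε.
|6/x − 3| = 6·|2 − x|/(2·|x|) = 6|x − 2|/(2|x|).
Require δ ≤ 1 so that |x| > 2 − 1 = 1, hence 2|x| > 2.
Then |6/x − 3| < 6|x − 2|/2, which is < ε when |x − 2| < (1/3)ε.
Take δ = min(1, (1/3)ε). Then 0 < |x − 2| < δ gives both |x − 2| < 1 and |x − 2| < (1/3)ε, so |6/x − 3| < ε.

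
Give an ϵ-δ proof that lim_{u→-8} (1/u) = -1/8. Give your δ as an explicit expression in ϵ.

Suppose ϵ > 0. We seek δ > 0 such that 0 < |u + 8| < δ implies |1/u + 1/8| < ϵ.
|1/u + 1/8| = |-8 − u|/(8·|u|) = |u + 8|/(8|u|).
Restrict δ ≤ 4. Then |u + 8| < 4 gives |u| > 4, so 8|u| > 32.
Then |1/u + 1/8| < |u + 8|/32, which is < ϵ when |u + 8| < 32ϵ.
Take δ = min(4, 32ϵ). Then 0 < |u + 8| < δ gives both |u + 8| < 4 and |u + 8| < 32ϵ, so |1/u + 1/8| < ϵ.

δ = min(4, 32ϵ)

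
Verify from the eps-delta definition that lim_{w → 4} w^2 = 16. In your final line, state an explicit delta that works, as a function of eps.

Let eps > 0. We seek delta > 0 with 0 < |w − 4| < delta ⇒ |w^2 − 16| < eps.
Factor: w^2 − 16 = (w − 4)(w + 4), so |w^2 − 16| = |w − 4|·|w + 4|.
Impose delta ≤ 1 so that |w| < 5; then |w + 4| ≤ 9.
Hence |w^2 − 16| ≤ 9|w − 4|, which is < eps once |w − 4| < eps/9.
Take delta = min(1, eps/9). If 0 < |w − 4| < delta then both bounds hold and |w^2 − 16| ≤ 9|w − 4| < 9·(eps/9) = eps.

delta = min(1, eps/9)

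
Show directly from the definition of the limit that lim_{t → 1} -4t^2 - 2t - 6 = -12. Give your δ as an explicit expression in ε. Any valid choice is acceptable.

Let ε > 0 be given. We want δ > 0 such that 0 < |t − 1| < δ implies |(-4t^2 - 2t - 6) + 12| < ε.
(-4t^2 - 2t - 6) + 12 = -4t^2 - 2t + 6 = (t − 1)(-4t - 6).
So |(-4t^2 - 2t - 6) + 12| = |t − 1|·|-4t - 6|.
Require δ ≤ 1. Then |t − 1| < 1 gives |t| < 2, and by the triangle inequality |-4t - 6| ≤ 4·2 + 6 = 14.
Hence |(-4t^2 - 2t - 6) + 12| ≤ 14|t − 1| < ε provided |t − 1| < ε/14.
Choosing δ = min(1, ε/14) ensures both conditions, hence |(-4t^2 - 2t - 6) + 12| < ε.

δ = min(1, ε/14)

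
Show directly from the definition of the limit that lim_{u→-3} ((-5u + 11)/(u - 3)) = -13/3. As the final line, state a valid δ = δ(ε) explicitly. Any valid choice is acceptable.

δ = min(3, (9/2)ε)

Let ε > 0 be given. We want δ > 0 with 0 < |u + 3| < δ ⇒ |(-5u + 11)/(u - 3) + 13/3| < ε.
Combining over a common denominator, (-5u + 11)/(u - 3) + 13/3 = [(-5u + 11)·(-6) − 26·(u - 3)] / [(-6)·(u - 3)] = 4(u + 3) / ((-6)(u - 3)).
So |(-5u + 11)/(u - 3) + 13/3| = 4|u + 3| / (6·|u − 3|).
Require δ ≤ 3, so |u − 3| ≥ |-6| − |u + 3| > 6 − 3 = 3.
Hence |(-5u + 11)/(u - 3) + 13/3| < 4|u + 3|/(6·3) = (2/9)|u + 3|, which is < ε once |u + 3| < (9/2)ε.
Take δ = min(3, (9/2)ε). Then 0 < |u + 3| < δ forces both bounds, so |(-5u + 11)/(u - 3) + 13/3| < ε.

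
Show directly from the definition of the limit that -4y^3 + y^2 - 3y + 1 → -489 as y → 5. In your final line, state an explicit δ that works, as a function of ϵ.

δ = min(2, ϵ/427)

Fix ϵ > 0. We want δ > 0 such that 0 < |y − 5| < δ implies |(-4y^3 + y^2 - 3y + 1) + 489| < ϵ.
(-4y^3 + y^2 - 3y + 1) + 489 = -4y^3 + y^2 - 3y + 490 = (y − 5)(-4y^2 - 19y - 98).
So |(-4y^3 + y^2 - 3y + 1) + 489| = |y − 5|·|-4y^2 - 19y - 98|.
Assume first that |y − 5| < 2, so |y| < 7. Then |-4y^2 - 19y - 98| ≤ 4·7^2 + 19·7 + 98 = 427.
Hence |(-4y^3 + y^2 - 3y + 1) + 489| ≤ 427|y − 5| < ϵ provided |y − 5| < ϵ/427.
Take δ = min(2, ϵ/427). Then 0 < |y − 5| < δ gives both |y − 5| < 2 and |y − 5| < ϵ/427, so |(-4y^3 + y^2 - 3y + 1) + 489| < ϵ.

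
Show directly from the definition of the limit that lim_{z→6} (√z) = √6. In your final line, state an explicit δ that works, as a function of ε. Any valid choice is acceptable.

δ = min(6, √6·ε)

Suppose ε > 0. We want δ > 0 such that 0 < |z − 6| < δ implies |√z − √6| < ε.
Multiplying by the conjugate, |√z − √6| = |z − 6|/(√z + √6).
Restrict δ ≤ 6 so that |z − 6| < 6 forces z > 0, and then √z + √6 > √6.
Hence |√z − √6| < |z − 6|/√6, which is < ε once |z − 6| < √6·ε.
Take δ = min(6, √6·ε). If 0 < |z − 6| < δ then z > 0 and |√z − √6| < |z − 6|/√6 < ε.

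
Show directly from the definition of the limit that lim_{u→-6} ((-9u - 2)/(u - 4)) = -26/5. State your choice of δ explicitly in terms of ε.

δ = min(5, (25/19)ε)

Let ε > 0 be given. We want δ > 0 with 0 < |u + 6| < δ ⇒ |(-9u - 2)/(u - 4) + 26/5| < ε.
Combining over a common denominator, (-9u - 2)/(u - 4) + 26/5 = [(-9u - 2)·(-10) − 52·(u - 4)] / [(-10)·(u - 4)] = 38(u + 6) / ((-10)(u - 4)).
So |(-9u - 2)/(u - 4) + 26/5| = 38|u + 6| / (10·|u − 4|).
Require δ ≤ 5, so |u − 4| ≥ |-10| − |u + 6| > 10 − 5 = 5.
Hence |(-9u - 2)/(u - 4) + 26/5| < 38|u + 6|/(10·5) = (19/25)|u + 6|, which is < ε once |u + 6| < (25/19)ε.
Take δ = min(5, (25/19)ε). Then 0 < |u + 6| < δ forces both bounds, so |(-9u - 2)/(u - 4) + 26/5| < ε.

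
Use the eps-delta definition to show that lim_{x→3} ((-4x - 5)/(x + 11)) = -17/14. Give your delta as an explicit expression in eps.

Let eps > 0 be given. We want delta > 0 with 0 < |x − 3| < delta ⇒ |(-4x - 5)/(x + 11) + 17/14| < eps.
Combining over a common denominator, (-4x - 5)/(x + 11) + 17/14 = [(-4x - 5)·14 − (-17)·(x + 11)] / [14·(x + 11)] = -39(x − 3) / (14(x + 11)).
So |(-4x - 5)/(x + 11) + 17/14| = 39|x − 3| / (14·|x + 11|).
Restrict delta ≤ 7. Then |x − 3| < 7 gives |x + 11| = |(x − 3) + 14| ≥ 14 − 7 = 7.
Hence |(-4x - 5)/(x + 11) + 17/14| < 39|x − 3|/(14·7) = (39/98)|x − 3|, which is < eps once |x − 3| < (98/39)eps.
Take delta = min(7, (98/39)eps). Then 0 < |x − 3| < delta forces both bounds, so |(-4x - 5)/(x + 11) + 17/14| < eps.

delta = min(7, (98/39)eps)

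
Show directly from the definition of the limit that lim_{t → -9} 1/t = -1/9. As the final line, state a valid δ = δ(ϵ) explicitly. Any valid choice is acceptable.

Suppose ϵ > 0. We seek δ > 0 such that 0 < |t + 9| < δ implies |1/t + 1/9| < ϵ.
|1/t + 1/9| = |-9 − t|/(9·|t|) = |t + 9|/(9|t|).
Restrict δ ≤ 9/2. Then |t + 9| < 9/2 gives |t| > 9/2, so 9|t| > 81/2.
Then |1/t + 1/9| < |t + 9|/(81/2), which is < ϵ when |t + 9| < (81/2)ϵ.
Take δ = min(9/2, (81/2)ϵ). Then 0 < |t + 9| < δ gives both |t + 9| < 9/2 and |t + 9| < (81/2)ϵ, so |1/t + 1/9| < ϵ.

δ = min(9/2, (81/2)ϵ)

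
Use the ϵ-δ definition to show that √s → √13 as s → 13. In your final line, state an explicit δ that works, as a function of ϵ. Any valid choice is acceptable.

Suppose ϵ > 0. We want δ > 0 such that 0 < |s − 13| < δ implies |√s − √13| < ϵ.
Rationalise: √s − √13 = (s − 13)/(√s + √13), so |√s − √13| = |s − 13|/(√s + √13).
Restrict δ ≤ 13 so that |s − 13| < 13 forces s > 0, and then √s + √13 > √13.
Hence |√s − √13| < |s − 13|/√13, which is < ϵ once |s − 13| < √13·ϵ.
Take δ = min(13, √13·ϵ). If 0 < |s − 13| < δ then s > 0 and |√s − √13| < |s − 13|/√13 < ϵ.

δ = min(13, √13·ϵ)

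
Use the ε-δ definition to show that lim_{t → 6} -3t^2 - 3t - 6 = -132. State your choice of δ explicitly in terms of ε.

Suppose ε > 0. We want δ > 0 such that 0 < |t − 6| < δ implies |(-3t^2 - 3t - 6) + 132| < ε.
(-3t^2 - 3t - 6) + 132 = -3t^2 - 3t + 126 = (t − 6)(-3t - 21).
So |(-3t^2 - 3t - 6) + 132| = |t − 6|·|-3t - 21|.
Require δ ≤ 2. Then |t − 6| < 2 gives |t| < 8, and by the triangle inequality |-3t - 21| ≤ 3·8 + 21 = 45.
Hence |(-3t^2 - 3t - 6) + 132| ≤ 45|t − 6| < ε provided |t − 6| < ε/45.
Take δ = min(2, ε/45). Then 0 < |t − 6| < δ gives both |t − 6| < 2 and |t − 6| < ε/45, so |(-3t^2 - 3t - 6) + 132| < ε.

δ = min(2, ε/45)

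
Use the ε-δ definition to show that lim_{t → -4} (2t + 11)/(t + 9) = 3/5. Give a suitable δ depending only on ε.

Fix ε > 0. We want δ > 0 with 0 < |t + 4| < δ ⇒ |(2t + 11)/(t + 9) − (3/5)| < ε.
Combining over a common denominator, (2t + 11)/(t + 9) − (3/5) = [(2t + 11)·5 − 3·(t + 9)] / [5·(t + 9)] = 7(t + 4) / (5(t + 9)).
So |(2t + 11)/(t + 9) − (3/5)| = 7|t + 4| / (5·|t + 9|).
Restrict δ ≤ 5/2. Then |t + 4| < 5/2 gives |t + 9| = |(t + 4) + 5| ≥ 5 − 5/2 = 5/2.
Hence |(2t + 11)/(t + 9) − (3/5)| < 7|t + 4|/(5·(5/2)) = (14/25)|t + 4|, which is < ε once |t + 4| < (25/14)ε.
Take δ = min(5/2, (25/14)ε). Then 0 < |t + 4| < δ forces both bounds, so |(2t + 11)/(t + 9) − (3/5)| < ε.

δ = min(5/2, (25/14)ε)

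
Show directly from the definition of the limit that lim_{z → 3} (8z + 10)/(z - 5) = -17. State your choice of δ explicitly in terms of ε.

Fix ε > 0. We want δ > 0 with 0 < |z − 3| < δ ⇒ |(8z + 10)/(z - 5) + 17| < ε.
Combining over a common denominator, (8z + 10)/(z - 5) + 17 = [(8z + 10)·(-2) − 34·(z - 5)] / [(-2)·(z - 5)] = -50(z − 3) / ((-2)(z - 5)).
So |(8z + 10)/(z - 5) + 17| = 50|z − 3| / (2·|z − 5|).
Restrict δ ≤ 1. Then |z − 3| < 1 gives |z − 5| = |(z − 3) + (-2)| ≥ 2 − 1 = 1.
Hence |(8z + 10)/(z - 5) + 17| < 50|z − 3|/(2·1) = 25|z − 3|, which is < ε once |z − 3| < (1/25)ε.
Take δ = min(1, (1/25)ε). Then 0 < |z − 3| < δ forces both bounds, so |(8z + 10)/(z - 5) + 17| < ε.

δ = min(1, (1/25)ε)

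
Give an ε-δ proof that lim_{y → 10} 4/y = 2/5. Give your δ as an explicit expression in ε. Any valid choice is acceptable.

δ = min(5, (25/2)ε)

Fix ε > 0. We seek δ > 0 such that 0 < |y − 10| < δ implies |4/y − (2/5)| < ε.
|4/y − (2/5)| = 4·|10 − y|/(10·|y|) = 4|y − 10|/(10|y|).
Require δ ≤ 5 so that |y| > 10 − 5 = 5, hence 10|y| > 50.
Then |4/y − (2/5)| < 4|y − 10|/50, which is < ε when |y − 10| < (25/2)ε.
Take δ = min(5, (25/2)ε). Then 0 < |y − 10| < δ gives both |y − 10| < 5 and |y − 10| < (25/2)ε, so |4/y − (2/5)| < ε.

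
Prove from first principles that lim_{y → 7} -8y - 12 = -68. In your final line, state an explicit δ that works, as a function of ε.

δ = ε/8

Fix ε > 0. We need δ > 0 so that 0 < |y − 7| < δ implies |(-8y - 12) + 68| < ε.
|(-8y - 12) + 68| = |-8y + 56| = 8|y − 7|.
Thus it suffices that |y − 7| < ε/8.
Choosing δ = ε/8 gives |(-8y - 12) + 68| = 8|y − 7| < ε whenever |y − 7| < δ.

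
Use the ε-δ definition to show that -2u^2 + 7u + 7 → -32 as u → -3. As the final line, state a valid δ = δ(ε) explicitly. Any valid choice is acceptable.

Let ε > 0 be given. We want δ > 0 such that 0 < |u + 3| < δ implies |(-2u^2 + 7u + 7) + 32| < ε.
(-2u^2 + 7u + 7) + 32 = -2u^2 + 7u + 39 = (u + 3)(-2u + 13).
So |(-2u^2 + 7u + 7) + 32| = |u + 3|·|-2u + 13|.
Assume first that |u + 3| < 1, so |u| < 4. Then |-2u + 13| ≤ 2·4 + 13 = 21.
Hence |(-2u^2 + 7u + 7) + 32| ≤ 21|u + 3| < ε provided |u + 3| < ε/21.
Take δ = min(1, ε/21). Then 0 < |u + 3| < δ gives both |u + 3| < 1 and |u + 3| < ε/21, so |(-2u^2 + 7u + 7) + 32| < ε.

δ = min(1, ε/21)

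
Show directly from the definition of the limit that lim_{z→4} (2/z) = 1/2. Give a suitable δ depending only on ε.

Let ε > 0 be given. We seek δ > 0 such that 0 < |z − 4| < δ implies |2/z − (1/2)| < ε.
|2/z − (1/2)| = 2·|4 − z|/(4·|z|) = 2|z − 4|/(4|z|).
Restrict δ ≤ 2. Then |z − 4| < 2 gives |z| > 2, so 4|z| > 8.
Then |2/z − (1/2)| < 2|z − 4|/8, which is < ε when |z − 4| < 4ε.
Take δ = min(2, 4ε). Then 0 < |z − 4| < δ gives both |z − 4| < 2 and |z − 4| < 4ε, so |2/z − (1/2)| < ε.

δ = min(2, 4ε)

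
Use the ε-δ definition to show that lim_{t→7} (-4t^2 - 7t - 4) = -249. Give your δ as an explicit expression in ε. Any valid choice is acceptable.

δ = min(2, ε/71)

Fix ε > 0. We want δ > 0 such that 0 < |t − 7| < δ implies |(-4t^2 - 7t - 4) + 249| < ε.
(-4t^2 - 7t - 4) + 249 = -4t^2 - 7t + 245 = (t − 7)(-4t - 35).
So |(-4t^2 - 7t - 4) + 249| = |t − 7|·|-4t - 35|.
Assume first that |t − 7| < 2, so |t| < 9. Then |-4t - 35| ≤ 4·9 + 35 = 71.
Hence |(-4t^2 - 7t - 4) + 249| ≤ 71|t − 7| < ε provided |t − 7| < ε/71.
Take δ = min(2, ε/71). Then 0 < |t − 7| < δ gives both |t − 7| < 2 and |t − 7| < ε/71, so |(-4t^2 - 7t - 4) + 249| < ε.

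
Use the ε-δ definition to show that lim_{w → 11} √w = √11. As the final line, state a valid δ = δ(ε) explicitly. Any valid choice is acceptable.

δ = min(11, √11·ε)

Fix ε > 0. We want δ > 0 such that 0 < |w − 11| < δ implies |√w − √11| < ε.
Rationalise: √w − √11 = (w − 11)/(√w + √11), so |√w − √11| = |w − 11|/(√w + √11).
Restrict δ ≤ 11 so that |w − 11| < 11 forces w > 0, and then √w + √11 > √11.
Hence |√w − √11| < |w − 11|/√11, which is < ε once |w − 11| < √11·ε.
Take δ = min(11, √11·ε). If 0 < |w − 11| < δ then w > 0 and |√w − √11| < |w − 11|/√11 < ε.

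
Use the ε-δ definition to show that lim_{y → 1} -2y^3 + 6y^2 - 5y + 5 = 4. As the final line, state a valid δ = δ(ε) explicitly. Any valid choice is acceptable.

δ = min(1, ε/17)

Suppose ε > 0. We want δ > 0 such that 0 < |y − 1| < δ implies |(-2y^3 + 6y^2 - 5y + 5) − 4| < ε.
(-2y^3 + 6y^2 - 5y + 5) − 4 = -2y^3 + 6y^2 - 5y + 1 = (y − 1)(-2y^2 + 4y - 1).
So |(-2y^3 + 6y^2 - 5y + 5) − 4| = |y − 1|·|-2y^2 + 4y - 1|.
Assume first that |y − 1| < 1, so |y| < 2. Then |-2y^2 + 4y - 1| ≤ 2·2^2 + 4·2 + 1 = 17.
Hence |(-2y^3 + 6y^2 - 5y + 5) − 4| ≤ 17|y − 1| < ε provided |y − 1| < ε/17.
Take δ = min(1, ε/17). Then 0 < |y − 1| < δ gives both |y − 1| < 1 and |y − 1| < ε/17, so |(-2y^3 + 6y^2 - 5y + 5) − 4| < ε.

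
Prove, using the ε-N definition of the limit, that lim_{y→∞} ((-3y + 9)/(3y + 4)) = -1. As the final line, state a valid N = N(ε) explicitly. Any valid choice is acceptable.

N = (13/3)/ε

Let ε > 0 be given. We seek N > 0 such that y > N implies |(-3y + 9)/(3y + 4) + 1| < ε.
(-3y + 9)/(3y + 4) + 1 = (3(-3y + 9) − (-3)(3y + 4)) / (3(3y + 4)) = 39/(3(3y + 4)).
For y > 0 we have 3y + 4 > 3y, so |(-3y + 9)/(3y + 4) + 1| = 39/(3(3y + 4)) < 39/(3·3y) = (13/3)/y.
Thus |(-3y + 9)/(3y + 4) + 1| < ε whenever y > (13/3)/ε.
Take N = (13/3)/ε. If y > N then |(-3y + 9)/(3y + 4) + 1| < (13/3)/y < ε.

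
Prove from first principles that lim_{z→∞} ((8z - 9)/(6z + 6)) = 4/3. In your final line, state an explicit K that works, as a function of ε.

Let ε > 0. We seek K > 0 such that z > K implies |(8z - 9)/(6z + 6) − (4/3)| < ε.
(8z - 9)/(6z + 6) − (4/3) = (6(8z - 9) − 8(6z + 6)) / (6(6z + 6)) = -102/(6(6z + 6)).
For z > 0 we have 6z + 6 > 6z, so |(8z - 9)/(6z + 6) − (4/3)| = 102/(6(6z + 6)) < 102/(6·6z) = (17/6)/z.
Thus |(8z - 9)/(6z + 6) − (4/3)| < ε whenever z > (17/6)/ε.
Take K = (17/6)/ε. If z > K then |(8z - 9)/(6z + 6) − (4/3)| < (17/6)/z < ε.

K = (17/6)/ε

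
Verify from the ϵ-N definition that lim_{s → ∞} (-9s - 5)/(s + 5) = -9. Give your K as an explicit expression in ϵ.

K = 40/ϵ

Let ϵ > 0. We seek K > 0 such that s > K implies |(-9s - 5)/(s + 5) + 9| < ϵ.
(-9s - 5)/(s + 5) + 9 = ((-9s - 5) − (-9)(s + 5)) / ((s + 5)) = 40/((s + 5)).
For s > 0 we have s + 5 > s, so |(-9s - 5)/(s + 5) + 9| = 40/((s + 5)) < 40/(s) = 40/s.
Thus |(-9s - 5)/(s + 5) + 9| < ϵ whenever s > 40/ϵ.
Take K = 40/ϵ. If s > K then |(-9s - 5)/(s + 5) + 9| < 40/s < ϵ.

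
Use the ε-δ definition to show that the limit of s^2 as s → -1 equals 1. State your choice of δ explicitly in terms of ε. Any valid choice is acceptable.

Fix ε > 0. We seek δ > 0 with 0 < |s + 1| < δ ⇒ |s^2 − 1| < ε.
Factor: s^2 − 1 = (s + 1)(s - 1), so |s^2 − 1| = |s + 1|·|s - 1|.
Impose δ ≤ 1 so that |s| < 2; then |s - 1| ≤ 3.
Hence |s^2 − 1| ≤ 3|s + 1|, which is < ε once |s + 1| < ε/3.
Take δ = min(1, ε/3). If 0 < |s + 1| < δ then both bounds hold and |s^2 − 1| ≤ 3|s + 1| < 3·(ε/3) = ε.

δ = min(1, ε/3)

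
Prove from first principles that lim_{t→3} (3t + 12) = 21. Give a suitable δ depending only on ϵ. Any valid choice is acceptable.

δ = ϵ/3

Suppose ϵ > 0. We need δ > 0 so that 0 < |t − 3| < δ implies |(3t + 12) − 21| < ϵ.
Since (3t + 12) − 21 = 3(t − 3), we have |(3t + 12) − 21| = 3|t − 3|.
So 3|t − 3| < ϵ exactly when |t − 3| < ϵ/3.
Take δ = ϵ/3. If 0 < |t − 3| < δ then |(3t + 12) − 21| = 3|t − 3| < 3·(ϵ/3) = ϵ.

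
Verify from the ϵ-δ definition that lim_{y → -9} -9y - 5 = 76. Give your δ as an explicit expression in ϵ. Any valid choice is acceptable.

Suppose ϵ > 0. We need δ > 0 so that 0 < |y + 9| < δ implies |(-9y - 5) − 76| < ϵ.
|(-9y - 5) − 76| = |-9y - 81| = 9|y + 9|.
So 9|y + 9| < ϵ exactly when |y + 9| < ϵ/9.
Take δ = ϵ/9. If 0 < |y + 9| < δ then |(-9y - 5) − 76| = 9|y + 9| < 9·(ϵ/9) = ϵ.

δ = ϵ/9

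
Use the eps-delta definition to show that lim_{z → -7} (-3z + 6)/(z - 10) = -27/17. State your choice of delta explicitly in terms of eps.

delta = min(17/2, (289/48)eps)

Let eps > 0 be given. We want delta > 0 with 0 < |z + 7| < delta ⇒ |(-3z + 6)/(z - 10) + 27/17| < eps.
Combining over a common denominator, (-3z + 6)/(z - 10) + 27/17 = [(-3z + 6)·(-17) − 27·(z - 10)] / [(-17)·(z - 10)] = 24(z + 7) / ((-17)(z - 10)).
So |(-3z + 6)/(z - 10) + 27/17| = 24|z + 7| / (17·|z − 10|).
Require delta ≤ 17/2, so |z − 10| ≥ |-17| − |z + 7| > 17 − 17/2 = 17/2.
Hence |(-3z + 6)/(z - 10) + 27/17| < 24|z + 7|/(17·(17/2)) = (48/289)|z + 7|, which is < eps once |z + 7| < (289/48)eps.
Take delta = min(17/2, (289/48)eps). Then 0 < |z + 7| < delta forces both bounds, so |(-3z + 6)/(z - 10) + 27/17| < eps.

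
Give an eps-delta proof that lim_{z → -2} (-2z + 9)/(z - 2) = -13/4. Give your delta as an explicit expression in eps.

delta = min(2, (8/5)eps)

Let eps > 0. We want delta > 0 with 0 < |z + 2| < delta ⇒ |(-2z + 9)/(z - 2) + 13/4| < eps.
Combining over a common denominator, (-2z + 9)/(z - 2) + 13/4 = [(-2z + 9)·(-4) − 13·(z - 2)] / [(-4)·(z - 2)] = -5(z + 2) / ((-4)(z - 2)).
So |(-2z + 9)/(z - 2) + 13/4| = 5|z + 2| / (4·|z − 2|).
Restrict delta ≤ 2. Then |z + 2| < 2 gives |z − 2| = |(z + 2) + (-4)| ≥ 4 − 2 = 2.
Hence |(-2z + 9)/(z - 2) + 13/4| < 5|z + 2|/(4·2) = (5/8)|z + 2|, which is < eps once |z + 2| < (8/5)eps.
Take delta = min(2, (8/5)eps). Then 0 < |z + 2| < delta forces both bounds, so |(-2z + 9)/(z - 2) + 13/4| < eps.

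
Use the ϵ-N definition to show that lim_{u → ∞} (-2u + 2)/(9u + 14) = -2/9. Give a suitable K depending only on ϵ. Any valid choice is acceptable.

K = (46/81)/ϵ

Let ϵ > 0. We seek K > 0 such that u > K implies |(-2u + 2)/(9u + 14) + 2/9| < ϵ.
(-2u + 2)/(9u + 14) + 2/9 = (9(-2u + 2) − (-2)(9u + 14)) / (9(9u + 14)) = 46/(9(9u + 14)).
For u > 0 we have 9u + 14 > 9u, so |(-2u + 2)/(9u + 14) + 2/9| = 46/(9(9u + 14)) < 46/(9·9u) = (46/81)/u.
Thus |(-2u + 2)/(9u + 14) + 2/9| < ϵ whenever u > (46/81)/ϵ.
Take K = (46/81)/ϵ. If u > K then |(-2u + 2)/(9u + 14) + 2/9| < (46/81)/u < ϵ.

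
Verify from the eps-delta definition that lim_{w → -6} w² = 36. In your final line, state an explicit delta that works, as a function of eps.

Suppose eps > 0. We seek delta > 0 with 0 < |w + 6| < delta ⇒ |w² − 36| < eps.
Factor: w² − 36 = (w + 6)(w - 6), so |w² − 36| = |w + 6|·|w - 6|.
Impose delta ≤ 2 so that |w| < 8; then |w - 6| ≤ 14.
Hence |w² − 36| ≤ 14|w + 6|, which is < eps once |w + 6| < eps/14.
Take delta = min(2, eps/14). If 0 < |w + 6| < delta then both bounds hold and |w² − 36| ≤ 14|w + 6| < 14·(eps/14) = eps.

delta = min(2, eps/14)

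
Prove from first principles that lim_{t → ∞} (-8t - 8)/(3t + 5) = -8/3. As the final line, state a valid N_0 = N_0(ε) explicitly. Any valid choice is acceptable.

Suppose ε > 0. We seek N_0 > 0 such that t > N_0 implies |(-8t - 8)/(3t + 5) + 8/3| < ε.
(-8t - 8)/(3t + 5) + 8/3 = (3(-8t - 8) − (-8)(3t + 5)) / (3(3t + 5)) = 16/(3(3t + 5)).
For t > 0 we have 3t + 5 > 3t, so |(-8t - 8)/(3t + 5) + 8/3| = 16/(3(3t + 5)) < 16/(3·3t) = (16/9)/t.
Thus |(-8t - 8)/(3t + 5) + 8/3| < ε whenever t > (16/9)/ε.
Take N_0 = (16/9)/ε. If t > N_0 then |(-8t - 8)/(3t + 5) + 8/3| < (16/9)/t < ε.

N_0 = (16/9)/ε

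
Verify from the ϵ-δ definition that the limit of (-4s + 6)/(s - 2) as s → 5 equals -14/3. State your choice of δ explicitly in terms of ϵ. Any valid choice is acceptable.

Fix ϵ > 0. We want δ > 0 with 0 < |s − 5| < δ ⇒ |(-4s + 6)/(s - 2) + 14/3| < ϵ.
Combining over a common denominator, (-4s + 6)/(s - 2) + 14/3 = [(-4s + 6)·3 − (-14)·(s - 2)] / [3·(s - 2)] = 2(s − 5) / (3(s - 2)).
So |(-4s + 6)/(s - 2) + 14/3| = 2|s − 5| / (3·|s − 2|).
Restrict δ ≤ 3/2. Then |s − 5| < 3/2 gives |s − 2| = |(s − 5) + 3| ≥ 3 − 3/2 = 3/2.
Hence |(-4s + 6)/(s - 2) + 14/3| < 2|s − 5|/(3·(3/2)) = (4/9)|s − 5|, which is < ϵ once |s − 5| < (9/4)ϵ.
Take δ = min(3/2, (9/4)ϵ). Then 0 < |s − 5| < δ forces both bounds, so |(-4s + 6)/(s - 2) + 14/3| < ϵ.

δ = min(3/2, (9/4)ϵ)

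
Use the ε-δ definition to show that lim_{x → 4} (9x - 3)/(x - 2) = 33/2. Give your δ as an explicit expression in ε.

δ = min(1, (2/15)ε)

Let ε > 0 be given. We want δ > 0 with 0 < |x − 4| < δ ⇒ |(9x - 3)/(x - 2) − (33/2)| < ε.
Combining over a common denominator, (9x - 3)/(x - 2) − (33/2) = [(9x - 3)·2 − 33·(x - 2)] / [2·(x - 2)] = -15(x − 4) / (2(x - 2)).
So |(9x - 3)/(x - 2) − (33/2)| = 15|x − 4| / (2·|x − 2|).
Require δ ≤ 1, so |x − 2| ≥ |2| − |x − 4| > 2 − 1 = 1.
Hence |(9x - 3)/(x - 2) − (33/2)| < 15|x − 4|/(2·1) = (15/2)|x − 4|, which is < ε once |x − 4| < (2/15)ε.
Take δ = min(1, (2/15)ε). Then 0 < |x − 4| < δ forces both bounds, so |(9x - 3)/(x - 2) − (33/2)| < ε.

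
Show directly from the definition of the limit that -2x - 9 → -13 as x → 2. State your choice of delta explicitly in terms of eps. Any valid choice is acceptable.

Suppose eps > 0. We need delta > 0 so that 0 < |x − 2| < delta implies |(-2x - 9) + 13| < eps.
Since (-2x - 9) + 13 = -2(x − 2), we have |(-2x - 9) + 13| = 2|x − 2|.
So 2|x − 2| < eps exactly when |x − 2| < eps/2.
Take delta = eps/2. If 0 < |x − 2| < delta then |(-2x - 9) + 13| = 2|x − 2| < 2·(eps/2) = eps.

delta = eps/2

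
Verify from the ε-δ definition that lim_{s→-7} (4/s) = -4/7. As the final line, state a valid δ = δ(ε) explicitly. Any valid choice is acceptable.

Suppose ε > 0. We seek δ > 0 such that 0 < |s + 7| < δ implies |4/s + 4/7| < ε.
|4/s + 4/7| = 4·|-7 − s|/(7·|s|) = 4|s + 7|/(7|s|).
Require δ ≤ 7/2 so that |s| > 7 − 7/2 = 7/2, hence 7|s| > 49/2.
Then |4/s + 4/7| < 4|s + 7|/(49/2), which is < ε when |s + 7| < (49/8)ε.
Take δ = min(7/2, (49/8)ε). Then 0 < |s + 7| < δ gives both |s + 7| < 7/2 and |s + 7| < (49/8)ε, so |4/s + 4/7| < ε.

δ = min(7/2, (49/8)ε)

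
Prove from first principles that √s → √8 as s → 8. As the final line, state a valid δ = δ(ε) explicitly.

Let ε > 0 be given. We want δ > 0 such that 0 < |s − 8| < δ implies |√s − √8| < ε.
Rationalise: √s − √8 = (s − 8)/(√s + √8), so |√s − √8| = |s − 8|/(√s + √8).
Restrict δ ≤ 8 so that |s − 8| < 8 forces s > 0, and then √s + √8 > √8.
Hence |√s − √8| < |s − 8|/√8, which is < ε once |s − 8| < √8·ε.
Take δ = min(8, √8·ε). If 0 < |s − 8| < δ then s > 0 and |√s − √8| < |s − 8|/√8 < ε.

δ = min(8, √8·ε)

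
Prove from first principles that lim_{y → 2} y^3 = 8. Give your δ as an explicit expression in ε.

δ = min(2, ε/28)

Let ε > 0 be given. We seek δ > 0 with 0 < |y − 2| < δ ⇒ |y^3 − 8| < ε.
Factor: y^3 − 8 = (y − 2)(y^2 + 2y + 4), so |y^3 − 8| = |y − 2|·|y^2 + 2y + 4|.
Impose δ ≤ 2 so that |y| < 4; then |y^2 + 2y + 4| ≤ 28.
Hence |y^3 − 8| ≤ 28|y − 2|, which is < ε once |y − 2| < ε/28.
Take δ = min(2, ε/28). If 0 < |y − 2| < δ then both bounds hold and |y^3 − 8| ≤ 28|y − 2| < 28·(ε/28) = ε.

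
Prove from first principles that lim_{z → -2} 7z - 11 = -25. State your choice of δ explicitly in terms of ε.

δ = ε/7

Let ε > 0. We need δ > 0 so that 0 < |z + 2| < δ implies |(7z - 11) + 25| < ε.
Since (7z - 11) + 25 = 7(z + 2), we have |(7z - 11) + 25| = 7|z + 2|.
Thus it suffices that |z + 2| < ε/7.
Choosing δ = ε/7 gives |(7z - 11) + 25| = 7|z + 2| < ε whenever |z + 2| < δ.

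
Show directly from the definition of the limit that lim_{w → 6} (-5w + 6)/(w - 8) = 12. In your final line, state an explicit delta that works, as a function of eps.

delta = min(1, (1/17)eps)

Let eps > 0. We want delta > 0 with 0 < |w − 6| < delta ⇒ |(-5w + 6)/(w - 8) − 12| < eps.
Combining over a common denominator, (-5w + 6)/(w - 8) − 12 = [(-5w + 6)·(-2) − (-24)·(w - 8)] / [(-2)·(w - 8)] = 34(w − 6) / ((-2)(w - 8)).
So |(-5w + 6)/(w - 8) − 12| = 34|w − 6| / (2·|w − 8|).
Require delta ≤ 1, so |w − 8| ≥ |-2| − |w − 6| > 2 − 1 = 1.
Hence |(-5w + 6)/(w - 8) − 12| < 34|w − 6|/(2·1) = 17|w − 6|, which is < eps once |w − 6| < (1/17)eps.
Take delta = min(1, (1/17)eps). Then 0 < |w − 6| < delta forces both bounds, so |(-5w + 6)/(w - 8) − 12| < eps.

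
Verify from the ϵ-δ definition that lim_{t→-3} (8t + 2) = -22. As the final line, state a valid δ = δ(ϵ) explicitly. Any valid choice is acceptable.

Let ϵ > 0 be given. We need δ > 0 so that 0 < |t + 3| < δ implies |(8t + 2) + 22| < ϵ.
Since (8t + 2) + 22 = 8(t + 3), we have |(8t + 2) + 22| = 8|t + 3|.
So 8|t + 3| < ϵ exactly when |t + 3| < ϵ/8.
Take δ = ϵ/8. If 0 < |t + 3| < δ then |(8t + 2) + 22| = 8|t + 3| < 8·(ϵ/8) = ϵ.

δ = ϵ/8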